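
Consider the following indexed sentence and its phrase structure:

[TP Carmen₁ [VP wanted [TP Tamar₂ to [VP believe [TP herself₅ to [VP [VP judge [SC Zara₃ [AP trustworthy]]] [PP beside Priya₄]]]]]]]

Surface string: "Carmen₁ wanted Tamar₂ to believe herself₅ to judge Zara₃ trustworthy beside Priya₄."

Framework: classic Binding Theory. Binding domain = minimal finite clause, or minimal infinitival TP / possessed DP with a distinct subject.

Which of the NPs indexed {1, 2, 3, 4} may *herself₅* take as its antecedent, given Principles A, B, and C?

*herself* is an anaphor, so Principle A applies: it must be bound in its binding domain.
Binding domain of *herself₅*: the embedded TP, whose subject is Tamar₂.
*Carmen₁* c-commands the anaphor but is outside its binding domain → cannot satisfy Principle A.
*Tamar₂* c-commands the anaphor within its binding domain → licit binder.
*Zara₃* does not c-command the anaphor → cannot bind it.
*Priya₄* does not c-command the anaphor → cannot bind it.

{2}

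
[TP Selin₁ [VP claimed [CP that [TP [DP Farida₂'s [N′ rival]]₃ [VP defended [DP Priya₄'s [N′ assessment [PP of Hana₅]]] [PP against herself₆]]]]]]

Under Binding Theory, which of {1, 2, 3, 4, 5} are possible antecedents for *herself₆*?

*herself* is an anaphor, so Principle A applies: it must be bound in its binding domain.
Binding domain of *herself₆*: the embedded TP, whose subject is [Farida₂'s rival]₃.
*Selin₁* c-commands the anaphor but is outside its binding domain → cannot satisfy Principle A.
*Farida₂* does not c-command the anaphor → cannot bind it.
*[Farida₂'s rival]₃* c-commands the anaphor within its binding domain → licit binder.
*Priya₄* does not c-command the anaphor → cannot bind it.
*Hana₅* does not c-command the anaphor → cannot bind it.

{3}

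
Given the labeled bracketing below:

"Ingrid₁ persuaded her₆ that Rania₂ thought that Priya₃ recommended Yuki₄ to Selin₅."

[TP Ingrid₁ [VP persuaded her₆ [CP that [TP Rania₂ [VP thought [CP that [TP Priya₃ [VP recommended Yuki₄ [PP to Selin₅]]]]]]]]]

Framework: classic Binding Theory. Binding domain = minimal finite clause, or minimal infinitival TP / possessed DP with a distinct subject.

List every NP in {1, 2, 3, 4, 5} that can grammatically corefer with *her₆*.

none

*her* is a pronoun, so Principle B applies: it must be free in its binding domain.
Binding domain of *her₆*: the matrix TP, whose subject is Ingrid₁.
*Ingrid₁* c-commands the pronoun within its binding domain → coindexation would violate Principle B.
*Rania₂*: the pronoun c-commands this R-expression → coindexation would violate Principle C on *Rania₂*.
*Priya₃*: the pronoun c-commands this R-expression → coindexation would violate Principle C on *Priya₃*.
*Yuki₄*: the pronoun c-commands this R-expression → coindexation would violate Principle C on *Yuki₄*.
*Selin₅*: the pronoun c-commands this R-expression → coindexation would violate Principle C on *Selin₅*.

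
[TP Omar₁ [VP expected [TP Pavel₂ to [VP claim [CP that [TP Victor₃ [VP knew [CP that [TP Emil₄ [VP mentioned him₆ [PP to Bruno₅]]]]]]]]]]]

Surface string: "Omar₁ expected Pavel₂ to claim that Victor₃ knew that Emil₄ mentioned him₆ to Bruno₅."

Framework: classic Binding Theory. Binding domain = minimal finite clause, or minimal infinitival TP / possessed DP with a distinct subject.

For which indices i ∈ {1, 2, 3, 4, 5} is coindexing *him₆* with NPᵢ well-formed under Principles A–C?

*him* is a pronoun, so Principle B applies: it must be free in its binding domain.
Binding domain of *him₆*: the embedded TP, whose subject is Emil₄.
*Omar₁* c-commands the pronoun but from outside its binding domain, and is not c-commanded by it → coindexation permitted.
*Pavel₂* c-commands the pronoun but from outside its binding domain, and is not c-commanded by it → coindexation permitted.
*Victor₃* c-commands the pronoun but from outside its binding domain, and is not c-commanded by it → coindexation permitted.
*Emil₄* c-commands the pronoun within its binding domain → coindexation would violate Principle B.
*Bruno₅*: the pronoun c-commands this R-expression → coindexation would violate Principle C on *Bruno₅*.

{1, 2, 3}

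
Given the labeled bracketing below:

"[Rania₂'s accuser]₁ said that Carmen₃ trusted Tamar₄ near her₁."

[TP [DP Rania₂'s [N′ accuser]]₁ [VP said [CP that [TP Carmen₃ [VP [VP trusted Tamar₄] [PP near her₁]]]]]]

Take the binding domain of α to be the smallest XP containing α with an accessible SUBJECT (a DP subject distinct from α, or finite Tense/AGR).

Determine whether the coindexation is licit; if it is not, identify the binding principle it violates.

grammatical

The two coindexed NPs are *[Rania₂'s accuser]₁* and *her₁*.
*her₁* is a pronoun; its binding domain is the embedded TP, whose subject is Carmen₃. Within that domain it is c-commanded only by *Carmen₃*, which carries a different index — the pronoun is free locally, so Principle B holds.
*[Rania₂'s accuser]₁* is an R-expression; *her₁* does not c-command it, and no other NP shares its index, so Principle C is satisfied.
All principles are respected.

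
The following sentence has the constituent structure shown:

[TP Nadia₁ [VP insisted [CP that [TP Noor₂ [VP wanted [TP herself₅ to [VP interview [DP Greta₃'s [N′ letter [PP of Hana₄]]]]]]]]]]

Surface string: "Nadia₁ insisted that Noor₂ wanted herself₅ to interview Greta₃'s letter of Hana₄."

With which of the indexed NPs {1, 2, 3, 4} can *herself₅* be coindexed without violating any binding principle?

*herself* is an anaphor, so Principle A applies: it must be bound in its binding domain.
Binding domain of *herself₅*: the embedded TP, whose subject is Noor₂.
*Nadia₁* c-commands the anaphor but is outside its binding domain → cannot satisfy Principle A.
*Noor₂* c-commands the anaphor within its binding domain → licit binder.
*Greta₃* does not c-command the anaphor → cannot bind it.
*Hana₄* does not c-command the anaphor → cannot bind it.

{2}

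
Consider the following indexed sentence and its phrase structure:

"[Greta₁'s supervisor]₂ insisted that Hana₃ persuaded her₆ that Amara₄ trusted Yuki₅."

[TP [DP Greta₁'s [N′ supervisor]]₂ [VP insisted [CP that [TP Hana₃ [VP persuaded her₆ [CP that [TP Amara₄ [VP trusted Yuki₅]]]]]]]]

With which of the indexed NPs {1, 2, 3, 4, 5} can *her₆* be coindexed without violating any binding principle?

*her* is a pronoun, so Principle B applies: it must be free in its binding domain.
Binding domain of *her₆*: the embedded TP, whose subject is Hana₃.
*Greta₁* and the pronoun do not c-command one another → neither Principle B nor Principle C is at stake; coindexation permitted.
*[Greta₁'s supervisor]₂* c-commands the pronoun but from outside its binding domain, and is not c-commanded by it → coindexation permitted.
*Hana₃* c-commands the pronoun within its binding domain → coindexation would violate Principle B.
*Amara₄*: the pronoun c-commands this R-expression → coindexation would violate Principle C on *Amara₄*.
*Yuki₅*: the pronoun c-commands this R-expression → coindexation would violate Principle C on *Yuki₅*.

{1, 2}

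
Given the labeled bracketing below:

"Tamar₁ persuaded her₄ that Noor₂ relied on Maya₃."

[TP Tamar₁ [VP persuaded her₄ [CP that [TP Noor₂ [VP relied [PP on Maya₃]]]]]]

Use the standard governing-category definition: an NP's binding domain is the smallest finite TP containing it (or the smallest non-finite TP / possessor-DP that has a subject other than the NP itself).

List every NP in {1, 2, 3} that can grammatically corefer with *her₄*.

none

*her* is a pronoun, so Principle B applies: it must be free in its binding domain.
Binding domain of *her₄*: the matrix TP, whose subject is Tamar₁.
*Tamar₁* c-commands the pronoun within its binding domain → coindexation would violate Principle B.
*Noor₂*: the pronoun c-commands this R-expression → coindexation would violate Principle C on *Noor₂*.
*Maya₃*: the pronoun c-commands this R-expression → coindexation would violate Principle C on *Maya₃*.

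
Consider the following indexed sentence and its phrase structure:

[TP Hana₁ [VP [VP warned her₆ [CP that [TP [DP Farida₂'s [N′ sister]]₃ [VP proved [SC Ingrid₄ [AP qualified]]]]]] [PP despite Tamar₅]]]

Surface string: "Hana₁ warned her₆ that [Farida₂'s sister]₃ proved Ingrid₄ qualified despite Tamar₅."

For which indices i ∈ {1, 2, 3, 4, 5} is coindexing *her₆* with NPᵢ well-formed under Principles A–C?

{5}

*her* is a pronoun, so Principle B applies: it must be free in its binding domain.
Binding domain of *her₆*: the matrix TP, whose subject is Hana₁.
*Hana₁* c-commands the pronoun within its binding domain → coindexation would violate Principle B.
*Farida₂*: the pronoun c-commands this R-expression → coindexation would violate Principle C on *Farida₂*.
*[Farida₂'s sister]₃*: the pronoun c-commands this R-expression → coindexation would violate Principle C on *[Farida₂'s sister]₃*.
*Ingrid₄*: the pronoun c-commands this R-expression → coindexation would violate Principle C on *Ingrid₄*.
*Tamar₅* and the pronoun do not c-command one another → neither Principle B nor Principle C is at stake; coindexation permitted.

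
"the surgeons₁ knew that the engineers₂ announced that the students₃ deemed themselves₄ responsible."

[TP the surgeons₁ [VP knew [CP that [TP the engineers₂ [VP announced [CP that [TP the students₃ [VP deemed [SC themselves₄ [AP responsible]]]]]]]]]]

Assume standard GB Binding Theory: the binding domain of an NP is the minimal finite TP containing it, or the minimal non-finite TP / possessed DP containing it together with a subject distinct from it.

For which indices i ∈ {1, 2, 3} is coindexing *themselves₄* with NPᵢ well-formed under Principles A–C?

{3}

*themselves* is an anaphor, so Principle A applies: it must be bound in its binding domain.
Binding domain of *themselves₄*: the embedded TP, whose subject is the students₃.
*the surgeons₁* c-commands the anaphor but is outside its binding domain → cannot satisfy Principle A.
*the engineers₂* c-commands the anaphor but is outside its binding domain → cannot satisfy Principle A.
*the students₃* c-commands the anaphor within its binding domain → licit binder.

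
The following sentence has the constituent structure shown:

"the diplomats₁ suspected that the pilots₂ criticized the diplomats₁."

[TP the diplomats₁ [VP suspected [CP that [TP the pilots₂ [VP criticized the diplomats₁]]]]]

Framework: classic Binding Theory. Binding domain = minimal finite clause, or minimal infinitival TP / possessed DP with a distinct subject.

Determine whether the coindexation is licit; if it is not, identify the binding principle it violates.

Principle C

The two coindexed NPs are *the diplomats₁* (the lower occurrence) and *the diplomats₁* (the higher occurrence).
*the diplomats₁* (the lower occurrence) is an R-expression. Principle C requires it to be free everywhere.
*the diplomats₁* (the higher occurrence) c-commands it and carries the same index.
The R-expression is bound → Principle C violation.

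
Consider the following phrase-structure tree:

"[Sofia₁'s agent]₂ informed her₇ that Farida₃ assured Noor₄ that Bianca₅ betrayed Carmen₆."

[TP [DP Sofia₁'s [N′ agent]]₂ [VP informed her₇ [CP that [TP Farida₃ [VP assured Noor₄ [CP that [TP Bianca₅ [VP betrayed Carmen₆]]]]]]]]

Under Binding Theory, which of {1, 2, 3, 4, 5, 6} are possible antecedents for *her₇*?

*her* is a pronoun, so Principle B applies: it must be free in its binding domain.
Binding domain of *her₇*: the matrix TP, whose subject is [Sofia₁'s agent]₂.
*Sofia₁* and the pronoun do not c-command one another → neither Principle B nor Principle C is at stake; coindexation permitted.
*[Sofia₁'s agent]₂* c-commands the pronoun within its binding domain → coindexation would violate Principle B.
*Farida₃*: the pronoun c-commands this R-expression → coindexation would violate Principle C on *Farida₃*.
*Noor₄*: the pronoun c-commands this R-expression → coindexation would violate Principle C on *Noor₄*.
*Bianca₅*: the pronoun c-commands this R-expression → coindexation would violate Principle C on *Bianca₅*.
*Carmen₆*: the pronoun c-commands this R-expression → coindexation would violate Principle C on *Carmen₆*.

{1}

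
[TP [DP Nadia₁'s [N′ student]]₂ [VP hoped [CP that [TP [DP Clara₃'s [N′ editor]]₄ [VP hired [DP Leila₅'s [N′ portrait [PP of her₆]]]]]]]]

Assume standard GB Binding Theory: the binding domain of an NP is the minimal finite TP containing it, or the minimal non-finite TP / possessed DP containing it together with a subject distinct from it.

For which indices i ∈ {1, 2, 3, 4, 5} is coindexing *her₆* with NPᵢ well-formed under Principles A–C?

*her* is a pronoun, so Principle B applies: it must be free in its binding domain.
Binding domain of *her₆*: the possessed DP, whose subject is Leila₅.
*Nadia₁* and the pronoun do not c-command one another → neither Principle B nor Principle C is at stake; coindexation permitted.
*[Nadia₁'s student]₂* c-commands the pronoun but from outside its binding domain, and is not c-commanded by it → coindexation permitted.
*Clara₃* and the pronoun do not c-command one another → neither Principle B nor Principle C is at stake; coindexation permitted.
*[Clara₃'s editor]₄* c-commands the pronoun but from outside its binding domain, and is not c-commanded by it → coindexation permitted.
*Leila₅* c-commands the pronoun within its binding domain → coindexation would violate Principle B.

{1, 2, 3, 4}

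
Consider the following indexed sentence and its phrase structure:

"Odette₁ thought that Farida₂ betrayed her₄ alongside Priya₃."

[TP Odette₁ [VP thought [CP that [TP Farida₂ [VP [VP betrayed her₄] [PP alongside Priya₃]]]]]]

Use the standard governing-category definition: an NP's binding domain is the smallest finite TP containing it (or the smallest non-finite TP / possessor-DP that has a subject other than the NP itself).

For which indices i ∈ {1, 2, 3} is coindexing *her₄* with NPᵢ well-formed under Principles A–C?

{1, 3}

*her* is a pronoun, so Principle B applies: it must be free in its binding domain.
Binding domain of *her₄*: the embedded TP, whose subject is Farida₂.
*Odette₁* c-commands the pronoun but from outside its binding domain, and is not c-commanded by it → coindexation permitted.
*Farida₂* c-commands the pronoun within its binding domain → coindexation would violate Principle B.
*Priya₃* and the pronoun do not c-command one another → neither Principle B nor Principle C is at stake; coindexation permitted.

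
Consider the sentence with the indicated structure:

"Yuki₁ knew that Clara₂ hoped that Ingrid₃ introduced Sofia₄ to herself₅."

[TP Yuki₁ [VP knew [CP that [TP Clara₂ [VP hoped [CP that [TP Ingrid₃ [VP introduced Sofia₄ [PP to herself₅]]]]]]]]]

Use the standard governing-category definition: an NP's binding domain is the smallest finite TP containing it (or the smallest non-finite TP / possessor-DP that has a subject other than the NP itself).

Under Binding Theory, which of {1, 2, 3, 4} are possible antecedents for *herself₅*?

{3, 4}

*herself* is an anaphor, so Principle A applies: it must be bound in its binding domain.
Binding domain of *herself₅*: the embedded TP, whose subject is Ingrid₃.
*Yuki₁* c-commands the anaphor but is outside its binding domain → cannot satisfy Principle A.
*Clara₂* c-commands the anaphor but is outside its binding domain → cannot satisfy Principle A.
*Ingrid₃* c-commands the anaphor within its binding domain → licit binder.
*Sofia₄* c-commands the anaphor within its binding domain → licit binder.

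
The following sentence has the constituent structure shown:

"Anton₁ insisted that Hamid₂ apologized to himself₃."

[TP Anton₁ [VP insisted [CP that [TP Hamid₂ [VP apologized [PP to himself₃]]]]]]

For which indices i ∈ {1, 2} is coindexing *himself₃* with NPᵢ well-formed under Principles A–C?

{2}

*himself* is an anaphor, so Principle A applies: it must be bound in its binding domain.
Binding domain of *himself₃*: the embedded TP, whose subject is Hamid₂.
*Anton₁* c-commands the anaphor but is outside its binding domain → cannot satisfy Principle A.
*Hamid₂* c-commands the anaphor within its binding domain → licit binder.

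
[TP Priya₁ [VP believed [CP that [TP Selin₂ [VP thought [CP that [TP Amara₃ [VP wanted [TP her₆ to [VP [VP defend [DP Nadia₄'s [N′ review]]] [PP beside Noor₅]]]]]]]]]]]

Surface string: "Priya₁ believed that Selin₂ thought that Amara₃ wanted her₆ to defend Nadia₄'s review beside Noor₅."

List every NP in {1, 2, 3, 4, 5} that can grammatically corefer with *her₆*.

{1, 2}

*her* is a pronoun, so Principle B applies: it must be free in its binding domain.
Binding domain of *her₆*: the embedded TP, whose subject is Amara₃.
*Priya₁* c-commands the pronoun but from outside its binding domain, and is not c-commanded by it → coindexation permitted.
*Selin₂* c-commands the pronoun but from outside its binding domain, and is not c-commanded by it → coindexation permitted.
*Amara₃* c-commands the pronoun within its binding domain → coindexation would violate Principle B.
*Nadia₄*: the pronoun c-commands this R-expression → coindexation would violate Principle C on *Nadia₄*.
*Noor₅*: the pronoun c-commands this R-expression → coindexation would violate Principle C on *Noor₅*.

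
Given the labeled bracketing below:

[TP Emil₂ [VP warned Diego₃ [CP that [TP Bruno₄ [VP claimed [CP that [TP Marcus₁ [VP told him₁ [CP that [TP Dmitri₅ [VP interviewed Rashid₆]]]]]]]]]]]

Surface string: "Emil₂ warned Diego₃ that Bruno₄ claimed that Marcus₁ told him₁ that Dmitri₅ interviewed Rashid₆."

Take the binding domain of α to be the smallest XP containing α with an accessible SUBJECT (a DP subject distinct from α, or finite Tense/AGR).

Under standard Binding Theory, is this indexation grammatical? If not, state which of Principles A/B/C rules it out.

Principle B

The two coindexed NPs are *Marcus₁* and *him₁*.
*him₁* is a pronoun. Its binding domain is the embedded TP, whose subject is Marcus₁.
*Marcus₁* c-commands it within that domain and carries the same index.
The pronoun is locally bound → Principle B violation.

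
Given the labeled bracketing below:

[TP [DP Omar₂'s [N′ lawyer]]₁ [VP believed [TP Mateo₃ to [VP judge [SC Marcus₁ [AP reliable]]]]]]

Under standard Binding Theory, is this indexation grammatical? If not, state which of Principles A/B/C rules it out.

Principle C

The two coindexed NPs are *[Omar₂'s lawyer]₁* and *Marcus₁*.
*Marcus₁* is an R-expression. Principle C requires it to be free everywhere.
*[Omar₂'s lawyer]₁* c-commands it and carries the same index.
The R-expression is bound → Principle C violation.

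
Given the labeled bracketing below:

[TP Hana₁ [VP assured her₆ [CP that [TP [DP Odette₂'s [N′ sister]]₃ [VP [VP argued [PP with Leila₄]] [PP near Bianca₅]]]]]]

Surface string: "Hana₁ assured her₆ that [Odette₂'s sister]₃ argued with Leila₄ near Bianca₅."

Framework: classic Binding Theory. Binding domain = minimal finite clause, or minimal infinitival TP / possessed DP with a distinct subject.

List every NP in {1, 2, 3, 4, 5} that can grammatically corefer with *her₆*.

*her* is a pronoun, so Principle B applies: it must be free in its binding domain.
Binding domain of *her₆*: the matrix TP, whose subject is Hana₁.
*Hana₁* c-commands the pronoun within its binding domain → coindexation would violate Principle B.
*Odette₂*: the pronoun c-commands this R-expression → coindexation would violate Principle C on *Odette₂*.
*[Odette₂'s sister]₃*: the pronoun c-commands this R-expression → coindexation would violate Principle C on *[Odette₂'s sister]₃*.
*Leila₄*: the pronoun c-commands this R-expression → coindexation would violate Principle C on *Leila₄*.
*Bianca₅*: the pronoun c-commands this R-expression → coindexation would violate Principle C on *Bianca₅*.

none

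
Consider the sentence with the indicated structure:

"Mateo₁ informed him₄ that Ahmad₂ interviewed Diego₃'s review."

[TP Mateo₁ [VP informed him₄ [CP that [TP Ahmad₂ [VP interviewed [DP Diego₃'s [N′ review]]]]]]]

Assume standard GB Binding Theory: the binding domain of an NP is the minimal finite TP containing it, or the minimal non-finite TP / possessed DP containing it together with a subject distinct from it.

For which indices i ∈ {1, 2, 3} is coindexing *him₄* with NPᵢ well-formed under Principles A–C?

none

*him* is a pronoun, so Principle B applies: it must be free in its binding domain.
Binding domain of *him₄*: the matrix TP, whose subject is Mateo₁.
*Mateo₁* c-commands the pronoun within its binding domain → coindexation would violate Principle B.
*Ahmad₂*: the pronoun c-commands this R-expression → coindexation would violate Principle C on *Ahmad₂*.
*Diego₃*: the pronoun c-commands this R-expression → coindexation would violate Principle C on *Diego₃*.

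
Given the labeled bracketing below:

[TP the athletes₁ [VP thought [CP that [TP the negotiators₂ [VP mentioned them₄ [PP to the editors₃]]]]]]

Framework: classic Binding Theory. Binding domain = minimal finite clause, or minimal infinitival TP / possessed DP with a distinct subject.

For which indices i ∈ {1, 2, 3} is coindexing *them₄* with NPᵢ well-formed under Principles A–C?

*them* is a pronoun, so Principle B applies: it must be free in its binding domain.
Binding domain of *them₄*: the embedded TP, whose subject is the negotiators₂.
*the athletes₁* c-commands the pronoun but from outside its binding domain, and is not c-commanded by it → coindexation permitted.
*the negotiators₂* c-commands the pronoun within its binding domain → coindexation would violate Principle B.
*the editors₃*: the pronoun c-commands this R-expression → coindexation would violate Principle C on *the editors₃*.

{1}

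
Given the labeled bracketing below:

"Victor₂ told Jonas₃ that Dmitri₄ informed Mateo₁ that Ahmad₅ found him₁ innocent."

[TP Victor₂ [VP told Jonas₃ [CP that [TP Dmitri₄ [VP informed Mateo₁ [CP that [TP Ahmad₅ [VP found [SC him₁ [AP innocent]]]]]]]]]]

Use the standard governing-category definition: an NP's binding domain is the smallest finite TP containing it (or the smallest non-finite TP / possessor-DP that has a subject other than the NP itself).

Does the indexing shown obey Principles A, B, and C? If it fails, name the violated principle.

The two coindexed NPs are *Mateo₁* and *him₁*.
*him₁* is a pronoun; its binding domain is the embedded TP, whose subject is Ahmad₅. Within that domain it is c-commanded only by *Ahmad₅*, which carries a different index — the pronoun is free locally, so Principle B holds.
*Mateo₁* is an R-expression; *him₁* does not c-command it, and no other NP shares its index, so Principle C is satisfied.
All principles are respected.

grammatical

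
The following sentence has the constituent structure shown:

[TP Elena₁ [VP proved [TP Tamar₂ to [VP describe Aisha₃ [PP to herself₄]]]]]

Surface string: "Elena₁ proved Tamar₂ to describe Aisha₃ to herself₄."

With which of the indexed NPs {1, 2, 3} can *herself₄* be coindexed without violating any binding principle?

*herself* is an anaphor, so Principle A applies: it must be bound in its binding domain.
Binding domain of *herself₄*: the embedded TP, whose subject is Tamar₂.
*Elena₁* c-commands the anaphor but is outside its binding domain → cannot satisfy Principle A.
*Tamar₂* c-commands the anaphor within its binding domain → licit binder.
*Aisha₃* c-commands the anaphor within its binding domain → licit binder.

{2, 3}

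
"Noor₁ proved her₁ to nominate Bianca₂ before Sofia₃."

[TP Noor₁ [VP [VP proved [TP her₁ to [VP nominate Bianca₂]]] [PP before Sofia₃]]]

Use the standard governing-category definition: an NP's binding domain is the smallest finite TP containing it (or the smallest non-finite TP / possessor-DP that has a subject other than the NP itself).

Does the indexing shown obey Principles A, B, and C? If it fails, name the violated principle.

Principle B

The two coindexed NPs are *Noor₁* and *her₁*.
*her₁* is a pronoun. Its binding domain is the matrix TP, whose subject is Noor₁.
*Noor₁* c-commands it within that domain and carries the same index.
The pronoun is locally bound → Principle B violation.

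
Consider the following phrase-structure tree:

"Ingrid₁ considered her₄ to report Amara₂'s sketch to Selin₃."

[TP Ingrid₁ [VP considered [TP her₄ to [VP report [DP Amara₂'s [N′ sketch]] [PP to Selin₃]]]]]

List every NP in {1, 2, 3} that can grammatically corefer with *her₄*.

none

*her* is a pronoun, so Principle B applies: it must be free in its binding domain.
Binding domain of *her₄*: the matrix TP, whose subject is Ingrid₁.
*Ingrid₁* c-commands the pronoun within its binding domain → coindexation would violate Principle B.
*Amara₂*: the pronoun c-commands this R-expression → coindexation would violate Principle C on *Amara₂*.
*Selin₃*: the pronoun c-commands this R-expression → coindexation would violate Principle C on *Selin₃*.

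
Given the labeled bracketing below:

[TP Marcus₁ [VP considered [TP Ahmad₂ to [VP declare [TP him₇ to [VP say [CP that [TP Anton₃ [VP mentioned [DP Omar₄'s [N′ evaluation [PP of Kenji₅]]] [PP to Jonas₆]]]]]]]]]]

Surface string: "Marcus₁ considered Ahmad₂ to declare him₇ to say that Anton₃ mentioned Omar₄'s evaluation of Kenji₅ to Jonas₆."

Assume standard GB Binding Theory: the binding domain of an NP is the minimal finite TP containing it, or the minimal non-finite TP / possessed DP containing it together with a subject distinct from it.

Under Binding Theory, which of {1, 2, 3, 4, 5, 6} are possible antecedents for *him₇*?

*him* is a pronoun, so Principle B applies: it must be free in its binding domain.
Binding domain of *him₇*: the embedded TP, whose subject is Ahmad₂.
*Marcus₁* c-commands the pronoun but from outside its binding domain, and is not c-commanded by it → coindexation permitted.
*Ahmad₂* c-commands the pronoun within its binding domain → coindexation would violate Principle B.
*Anton₃*: the pronoun c-commands this R-expression → coindexation would violate Principle C on *Anton₃*.
*Omar₄*: the pronoun c-commands this R-expression → coindexation would violate Principle C on *Omar₄*.
*Kenji₅*: the pronoun c-commands this R-expression → coindexation would violate Principle C on *Kenji₅*.
*Jonas₆*: the pronoun c-commands this R-expression → coindexation would violate Principle C on *Jonas₆*.

{1}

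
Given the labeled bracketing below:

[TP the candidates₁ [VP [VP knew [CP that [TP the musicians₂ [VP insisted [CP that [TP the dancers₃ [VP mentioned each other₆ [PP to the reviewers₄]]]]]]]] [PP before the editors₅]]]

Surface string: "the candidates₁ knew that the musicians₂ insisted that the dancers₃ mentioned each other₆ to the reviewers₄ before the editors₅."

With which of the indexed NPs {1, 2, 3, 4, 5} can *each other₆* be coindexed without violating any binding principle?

*each other* is an anaphor, so Principle A applies: it must be bound in its binding domain.
Binding domain of *each other₆*: the embedded TP, whose subject is the dancers₃.
*the candidates₁* c-commands the anaphor but is outside its binding domain → cannot satisfy Principle A.
*the musicians₂* c-commands the anaphor but is outside its binding domain → cannot satisfy Principle A.
*the dancers₃* c-commands the anaphor within its binding domain → licit binder.
*the reviewers₄* does not c-command the anaphor → cannot bind it.
*the editors₅* does not c-command the anaphor → cannot bind it.

{3}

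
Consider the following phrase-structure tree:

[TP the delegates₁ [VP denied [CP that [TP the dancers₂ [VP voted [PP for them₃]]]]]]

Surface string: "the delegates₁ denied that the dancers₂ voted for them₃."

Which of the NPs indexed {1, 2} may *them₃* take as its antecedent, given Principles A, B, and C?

{1}

*them* is a pronoun, so Principle B applies: it must be free in its binding domain.
Binding domain of *them₃*: the embedded TP, whose subject is the dancers₂.
*the delegates₁* c-commands the pronoun but from outside its binding domain, and is not c-commanded by it → coindexation permitted.
*the dancers₂* c-commands the pronoun within its binding domain → coindexation would violate Principle B.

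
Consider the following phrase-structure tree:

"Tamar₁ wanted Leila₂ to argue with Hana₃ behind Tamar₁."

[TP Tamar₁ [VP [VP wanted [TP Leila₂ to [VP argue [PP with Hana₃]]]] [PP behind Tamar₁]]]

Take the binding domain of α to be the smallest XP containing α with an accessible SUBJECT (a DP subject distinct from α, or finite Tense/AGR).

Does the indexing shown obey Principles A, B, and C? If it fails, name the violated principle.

Principle C

The two coindexed NPs are *Tamar₁* (the lower occurrence) and *Tamar₁* (the higher occurrence).
*Tamar₁* (the lower occurrence) is an R-expression. Principle C requires it to be free everywhere.
*Tamar₁* (the higher occurrence) c-commands it and carries the same index.
The R-expression is bound → Principle C violation.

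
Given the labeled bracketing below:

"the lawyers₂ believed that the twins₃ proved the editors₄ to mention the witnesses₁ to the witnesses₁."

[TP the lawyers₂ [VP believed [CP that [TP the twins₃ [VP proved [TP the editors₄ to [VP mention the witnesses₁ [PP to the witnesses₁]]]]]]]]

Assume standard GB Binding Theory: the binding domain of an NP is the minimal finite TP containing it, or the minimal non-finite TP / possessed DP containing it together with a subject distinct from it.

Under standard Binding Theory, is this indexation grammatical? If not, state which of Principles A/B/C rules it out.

Principle C

The two coindexed NPs are *the witnesses₁* (the higher occurrence) and *the witnesses₁* (the lower occurrence).
*the witnesses₁* (the lower occurrence) is an R-expression. Principle C requires it to be free everywhere.
*the witnesses₁* (the higher occurrence) c-commands it and carries the same index.
The R-expression is bound → Principle C violation.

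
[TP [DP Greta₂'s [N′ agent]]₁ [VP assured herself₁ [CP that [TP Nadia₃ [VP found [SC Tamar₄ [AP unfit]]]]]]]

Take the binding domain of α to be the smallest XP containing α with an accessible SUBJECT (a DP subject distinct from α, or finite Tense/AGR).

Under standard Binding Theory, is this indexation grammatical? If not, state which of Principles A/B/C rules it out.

The two coindexed NPs are *[Greta₂'s agent]₁* and *herself₁*.
*herself₁* is an anaphor; its binding domain is the matrix TP, whose subject is [Greta₂'s agent]₁. *[Greta₂'s agent]₁* c-commands it within that domain and shares its index, so Principle A is satisfied.
*[Greta₂'s agent]₁* is an R-expression; *herself₁* does not c-command it, and no other NP shares its index, so Principle C is satisfied.
All principles are respected.

grammatical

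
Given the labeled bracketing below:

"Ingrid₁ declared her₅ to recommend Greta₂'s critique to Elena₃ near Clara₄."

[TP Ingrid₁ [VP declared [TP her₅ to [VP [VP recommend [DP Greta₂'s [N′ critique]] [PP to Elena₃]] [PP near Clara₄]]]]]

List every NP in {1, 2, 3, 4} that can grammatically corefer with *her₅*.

none

*her* is a pronoun, so Principle B applies: it must be free in its binding domain.
Binding domain of *her₅*: the matrix TP, whose subject is Ingrid₁.
*Ingrid₁* c-commands the pronoun within its binding domain → coindexation would violate Principle B.
*Greta₂*: the pronoun c-commands this R-expression → coindexation would violate Principle C on *Greta₂*.
*Elena₃*: the pronoun c-commands this R-expression → coindexation would violate Principle C on *Elena₃*.
*Clara₄*: the pronoun c-commands this R-expression → coindexation would violate Principle C on *Clara₄*.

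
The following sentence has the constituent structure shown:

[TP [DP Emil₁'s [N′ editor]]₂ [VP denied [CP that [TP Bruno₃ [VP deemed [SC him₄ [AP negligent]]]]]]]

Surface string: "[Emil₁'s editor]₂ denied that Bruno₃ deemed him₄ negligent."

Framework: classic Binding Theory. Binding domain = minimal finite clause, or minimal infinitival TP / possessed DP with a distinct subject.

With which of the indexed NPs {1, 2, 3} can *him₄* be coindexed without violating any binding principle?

{1, 2}

*him* is a pronoun, so Principle B applies: it must be free in its binding domain.
Binding domain of *him₄*: the embedded TP, whose subject is Bruno₃.
*Emil₁* and the pronoun do not c-command one another → neither Principle B nor Principle C is at stake; coindexation permitted.
*[Emil₁'s editor]₂* c-commands the pronoun but from outside its binding domain, and is not c-commanded by it → coindexation permitted.
*Bruno₃* c-commands the pronoun within its binding domain → coindexation would violate Principle B.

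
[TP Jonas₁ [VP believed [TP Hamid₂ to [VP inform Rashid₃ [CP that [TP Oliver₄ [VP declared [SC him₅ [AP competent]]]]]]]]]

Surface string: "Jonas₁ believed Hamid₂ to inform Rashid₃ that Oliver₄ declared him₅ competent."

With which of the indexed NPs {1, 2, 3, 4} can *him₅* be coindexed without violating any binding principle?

*him* is a pronoun, so Principle B applies: it must be free in its binding domain.
Binding domain of *him₅*: the embedded TP, whose subject is Oliver₄.
*Jonas₁* c-commands the pronoun but from outside its binding domain, and is not c-commanded by it → coindexation permitted.
*Hamid₂* c-commands the pronoun but from outside its binding domain, and is not c-commanded by it → coindexation permitted.
*Rashid₃* c-commands the pronoun but from outside its binding domain, and is not c-commanded by it → coindexation permitted.
*Oliver₄* c-commands the pronoun within its binding domain → coindexation would violate Principle B.

{1, 2, 3}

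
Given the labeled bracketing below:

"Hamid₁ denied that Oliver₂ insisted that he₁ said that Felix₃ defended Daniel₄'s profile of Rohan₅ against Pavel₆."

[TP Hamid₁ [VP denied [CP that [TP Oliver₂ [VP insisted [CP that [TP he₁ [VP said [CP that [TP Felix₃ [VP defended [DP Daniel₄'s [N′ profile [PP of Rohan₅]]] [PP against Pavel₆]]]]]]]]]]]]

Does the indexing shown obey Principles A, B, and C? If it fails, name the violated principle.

grammatical

The two coindexed NPs are *Hamid₁* and *he₁*.
*he₁* is a pronoun; nothing c-commands it within its binding domain (the embedded TP.), so Principle B holds trivially.
*Hamid₁* is an R-expression; *he₁* does not c-command it, and no other NP shares its index, so Principle C is satisfied.
All principles are respected.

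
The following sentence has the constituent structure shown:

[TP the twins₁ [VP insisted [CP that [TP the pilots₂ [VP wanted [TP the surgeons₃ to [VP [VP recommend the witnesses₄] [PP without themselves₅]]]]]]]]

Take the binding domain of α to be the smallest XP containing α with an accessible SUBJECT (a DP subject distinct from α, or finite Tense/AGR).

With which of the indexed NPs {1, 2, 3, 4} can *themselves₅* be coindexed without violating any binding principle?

*themselves* is an anaphor, so Principle A applies: it must be bound in its binding domain.
Binding domain of *themselves₅*: the embedded TP, whose subject is the surgeons₃.
*the twins₁* c-commands the anaphor but is outside its binding domain → cannot satisfy Principle A.
*the pilots₂* c-commands the anaphor but is outside its binding domain → cannot satisfy Principle A.
*the surgeons₃* c-commands the anaphor within its binding domain → licit binder.
*the witnesses₄* does not c-command the anaphor → cannot bind it.

{3}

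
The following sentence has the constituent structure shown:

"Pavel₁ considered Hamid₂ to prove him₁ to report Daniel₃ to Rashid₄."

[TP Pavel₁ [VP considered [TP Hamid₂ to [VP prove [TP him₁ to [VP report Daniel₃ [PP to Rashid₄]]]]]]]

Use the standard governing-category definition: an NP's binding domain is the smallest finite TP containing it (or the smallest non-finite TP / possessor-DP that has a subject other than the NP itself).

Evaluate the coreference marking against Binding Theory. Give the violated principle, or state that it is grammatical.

The two coindexed NPs are *Pavel₁* and *him₁*.
*him₁* is a pronoun; its binding domain is the embedded TP, whose subject is Hamid₂. Within that domain it is c-commanded only by *Hamid₂*, which carries a different index — the pronoun is free locally, so Principle B holds.
*Pavel₁* is an R-expression; *him₁* does not c-command it, and no other NP shares its index, so Principle C is satisfied.
All principles are respected.

grammatical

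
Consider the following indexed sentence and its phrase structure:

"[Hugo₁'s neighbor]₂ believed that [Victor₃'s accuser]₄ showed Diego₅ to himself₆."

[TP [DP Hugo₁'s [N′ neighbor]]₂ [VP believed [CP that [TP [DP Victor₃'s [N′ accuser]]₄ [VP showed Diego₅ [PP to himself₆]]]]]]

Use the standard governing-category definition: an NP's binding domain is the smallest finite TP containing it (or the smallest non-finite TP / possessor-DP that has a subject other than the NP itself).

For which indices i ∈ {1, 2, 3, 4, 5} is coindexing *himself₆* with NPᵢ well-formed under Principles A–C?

{4, 5}

*himself* is an anaphor, so Principle A applies: it must be bound in its binding domain.
Binding domain of *himself₆*: the embedded TP, whose subject is [Victor₃'s accuser]₄.
*Hugo₁* does not c-command the anaphor → cannot bind it.
*[Hugo₁'s neighbor]₂* c-commands the anaphor but is outside its binding domain → cannot satisfy Principle A.
*Victor₃* does not c-command the anaphor → cannot bind it.
*[Victor₃'s accuser]₄* c-commands the anaphor within its binding domain → licit binder.
*Diego₅* c-commands the anaphor within its binding domain → licit binder.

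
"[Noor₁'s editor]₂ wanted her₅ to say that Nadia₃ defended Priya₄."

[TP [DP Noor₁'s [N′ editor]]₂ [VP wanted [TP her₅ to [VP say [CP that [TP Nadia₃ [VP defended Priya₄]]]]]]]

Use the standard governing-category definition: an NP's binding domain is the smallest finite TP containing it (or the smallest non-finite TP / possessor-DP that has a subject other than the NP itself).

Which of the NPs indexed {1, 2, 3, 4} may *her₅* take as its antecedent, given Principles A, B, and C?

*her* is a pronoun, so Principle B applies: it must be free in its binding domain.
Binding domain of *her₅*: the matrix TP, whose subject is [Noor₁'s editor]₂.
*Noor₁* and the pronoun do not c-command one another → neither Principle B nor Principle C is at stake; coindexation permitted.
*[Noor₁'s editor]₂* c-commands the pronoun within its binding domain → coindexation would violate Principle B.
*Nadia₃*: the pronoun c-commands this R-expression → coindexation would violate Principle C on *Nadia₃*.
*Priya₄*: the pronoun c-commands this R-expression → coindexation would violate Principle C on *Priya₄*.

{1}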